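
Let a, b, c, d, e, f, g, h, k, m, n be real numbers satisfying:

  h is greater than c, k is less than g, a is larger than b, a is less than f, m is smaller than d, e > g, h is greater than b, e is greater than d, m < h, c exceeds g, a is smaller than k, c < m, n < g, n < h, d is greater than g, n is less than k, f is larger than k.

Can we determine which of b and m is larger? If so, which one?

The relevant relations are b < a; a < k; k < g; g < c; c < m.
Together: b < a < k < g < c < m.
So m is larger.

m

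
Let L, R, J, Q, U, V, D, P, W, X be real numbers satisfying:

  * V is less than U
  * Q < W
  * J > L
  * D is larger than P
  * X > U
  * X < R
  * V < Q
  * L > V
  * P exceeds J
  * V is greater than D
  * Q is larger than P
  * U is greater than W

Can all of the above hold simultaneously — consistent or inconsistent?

We have P < D stated directly, yet also D < V < L < J < P by chaining the others — so D < P. Contradiction.

inconsistent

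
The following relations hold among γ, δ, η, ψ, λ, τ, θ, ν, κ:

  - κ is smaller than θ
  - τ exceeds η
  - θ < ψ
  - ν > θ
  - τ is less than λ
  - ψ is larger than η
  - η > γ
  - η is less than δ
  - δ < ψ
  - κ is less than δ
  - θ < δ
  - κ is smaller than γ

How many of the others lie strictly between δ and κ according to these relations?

3

The relations place κ below δ. An element lies strictly between them when it is forced above κ and also forced below δ.
Above κ: {γ, η, θ, τ, ν, ψ, λ}. Below δ: {γ, η, θ}.
Intersection: {γ, η, θ} — 3.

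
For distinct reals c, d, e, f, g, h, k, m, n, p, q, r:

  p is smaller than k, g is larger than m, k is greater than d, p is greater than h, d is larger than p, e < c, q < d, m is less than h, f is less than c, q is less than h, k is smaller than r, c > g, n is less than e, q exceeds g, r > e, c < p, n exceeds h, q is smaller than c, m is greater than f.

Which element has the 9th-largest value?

The consecutive relations fix a unique order: f < m < g < q < h < n < e < c < p < d < k < r.
Counting 9 from the largest end gives q.

q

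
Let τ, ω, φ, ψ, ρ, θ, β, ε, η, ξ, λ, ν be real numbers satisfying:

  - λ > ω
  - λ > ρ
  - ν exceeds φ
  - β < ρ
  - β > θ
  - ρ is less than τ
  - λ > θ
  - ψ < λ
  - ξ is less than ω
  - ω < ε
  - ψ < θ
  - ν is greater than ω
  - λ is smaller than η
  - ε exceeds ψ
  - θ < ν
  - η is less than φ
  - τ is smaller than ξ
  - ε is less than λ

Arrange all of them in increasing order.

The consecutive links are each given: ψ < θ; θ < β; β < ρ; ρ < τ; τ < ξ; ξ < ω; ω < ε; ε < λ; λ < η; η < φ; φ < ν.

ψ < θ < β < ρ < τ < ξ < ω < ε < λ < η < φ < ν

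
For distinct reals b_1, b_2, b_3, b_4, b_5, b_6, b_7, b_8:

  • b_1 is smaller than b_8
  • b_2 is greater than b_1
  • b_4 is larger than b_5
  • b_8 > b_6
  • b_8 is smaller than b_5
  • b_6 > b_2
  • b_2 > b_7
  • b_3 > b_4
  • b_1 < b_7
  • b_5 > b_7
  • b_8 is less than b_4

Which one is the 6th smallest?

b_5

Chaining the given pairs: b_1 < b_7 < b_2 < b_6 < b_8 < b_5 < b_4 < b_3.
Counting 6 from the smallest end gives b_5.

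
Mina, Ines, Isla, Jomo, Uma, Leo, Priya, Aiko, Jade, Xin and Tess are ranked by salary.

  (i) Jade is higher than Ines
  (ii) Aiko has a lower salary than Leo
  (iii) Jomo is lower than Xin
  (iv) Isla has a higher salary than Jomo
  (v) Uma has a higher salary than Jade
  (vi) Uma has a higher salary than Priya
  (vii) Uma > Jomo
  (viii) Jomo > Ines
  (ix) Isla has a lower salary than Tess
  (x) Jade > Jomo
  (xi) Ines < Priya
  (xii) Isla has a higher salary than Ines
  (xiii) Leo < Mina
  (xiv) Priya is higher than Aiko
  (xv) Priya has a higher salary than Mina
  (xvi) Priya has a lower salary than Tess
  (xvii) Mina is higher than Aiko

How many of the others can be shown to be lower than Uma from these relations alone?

The elements the relations force below Uma are Aiko, Leo, Ines, Mina, Jomo, Jade, Priya — no chain reaches any other.
That is 7.

7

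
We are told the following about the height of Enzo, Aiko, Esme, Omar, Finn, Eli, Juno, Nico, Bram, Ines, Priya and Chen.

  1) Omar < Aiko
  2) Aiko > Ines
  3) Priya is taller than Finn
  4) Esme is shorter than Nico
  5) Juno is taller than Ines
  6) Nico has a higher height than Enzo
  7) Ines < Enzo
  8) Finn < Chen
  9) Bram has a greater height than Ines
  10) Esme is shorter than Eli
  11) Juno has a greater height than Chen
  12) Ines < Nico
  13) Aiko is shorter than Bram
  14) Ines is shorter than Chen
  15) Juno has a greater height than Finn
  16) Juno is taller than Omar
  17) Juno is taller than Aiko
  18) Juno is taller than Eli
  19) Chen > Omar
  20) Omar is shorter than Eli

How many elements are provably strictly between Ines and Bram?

1

Chaining upward from Ines reaches: Chen, Enzo, Aiko, Nico, Juno.
Chaining downward from Bram reaches: Omar, Aiko.
Strictly between Ines and Bram are those in both lists: Aiko — 1 element.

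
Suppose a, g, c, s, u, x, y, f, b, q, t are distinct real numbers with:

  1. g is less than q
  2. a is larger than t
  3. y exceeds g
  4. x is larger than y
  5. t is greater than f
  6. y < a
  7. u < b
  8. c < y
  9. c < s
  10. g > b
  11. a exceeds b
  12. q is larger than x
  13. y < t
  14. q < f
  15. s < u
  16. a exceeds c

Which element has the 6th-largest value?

y

The consecutive relations fix a unique order: c < s < u < b < g < y < x < q < f < t < a.
Counting 6 from the largest end gives y.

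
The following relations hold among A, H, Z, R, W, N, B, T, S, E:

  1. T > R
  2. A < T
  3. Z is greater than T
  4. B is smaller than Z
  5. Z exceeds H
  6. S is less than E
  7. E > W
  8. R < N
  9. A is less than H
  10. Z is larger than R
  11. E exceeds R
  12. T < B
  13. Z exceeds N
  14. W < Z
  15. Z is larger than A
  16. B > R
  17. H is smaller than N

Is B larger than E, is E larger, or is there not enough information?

undetermined

Following every chain through B: above B we get Z; below B we get R, A, T.
E is not reached, and no chain runs the other way from E to B.
So the given relations leave the order of B and E undetermined.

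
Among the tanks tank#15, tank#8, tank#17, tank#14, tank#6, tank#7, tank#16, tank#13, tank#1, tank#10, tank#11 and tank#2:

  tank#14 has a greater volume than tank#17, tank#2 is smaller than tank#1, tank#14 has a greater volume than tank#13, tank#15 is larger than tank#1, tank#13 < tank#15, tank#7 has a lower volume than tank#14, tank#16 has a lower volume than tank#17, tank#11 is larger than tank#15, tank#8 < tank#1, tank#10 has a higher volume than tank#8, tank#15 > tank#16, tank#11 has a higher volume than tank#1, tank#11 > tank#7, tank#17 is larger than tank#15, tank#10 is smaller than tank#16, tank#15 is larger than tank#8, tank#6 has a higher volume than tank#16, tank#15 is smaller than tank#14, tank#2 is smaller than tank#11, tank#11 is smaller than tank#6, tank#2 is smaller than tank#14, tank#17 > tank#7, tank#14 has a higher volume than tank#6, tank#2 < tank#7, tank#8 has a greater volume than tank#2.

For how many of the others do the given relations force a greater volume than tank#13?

5

Directly above tank#13: tank#15, tank#14.
One step further: tank#11, tank#17 (4 so far).
One step further: tank#6 (5 so far).
No other element is forced above tank#13 by the given relations, so the count is 5.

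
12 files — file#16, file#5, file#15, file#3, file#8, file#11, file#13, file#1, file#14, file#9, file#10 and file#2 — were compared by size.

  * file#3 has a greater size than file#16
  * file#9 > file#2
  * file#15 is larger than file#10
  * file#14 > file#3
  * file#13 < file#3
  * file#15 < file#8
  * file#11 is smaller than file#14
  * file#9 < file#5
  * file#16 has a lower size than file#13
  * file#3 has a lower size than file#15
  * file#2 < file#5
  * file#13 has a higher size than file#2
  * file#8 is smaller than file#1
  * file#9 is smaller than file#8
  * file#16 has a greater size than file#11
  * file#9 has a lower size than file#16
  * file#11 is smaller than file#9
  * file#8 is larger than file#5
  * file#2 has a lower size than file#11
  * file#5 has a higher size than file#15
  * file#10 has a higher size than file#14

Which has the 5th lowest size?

Piecing the relations together gives one ordering: file#2 < file#11 < file#9 < file#16 < file#13 < file#3 < file#14 < file#10 < file#15 < file#5 < file#8 < file#1.
The 5th smallest is file#13.

file#13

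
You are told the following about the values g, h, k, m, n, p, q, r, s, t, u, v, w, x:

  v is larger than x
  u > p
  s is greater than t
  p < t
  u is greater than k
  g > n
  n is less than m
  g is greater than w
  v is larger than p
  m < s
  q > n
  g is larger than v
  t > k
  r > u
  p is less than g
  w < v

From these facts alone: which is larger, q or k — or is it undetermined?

undetermined

Following every chain through k: above k we get t, u, r, s.
q is not reached, and no chain runs the other way from q to k.
So the given relations leave the order of k and q undetermined.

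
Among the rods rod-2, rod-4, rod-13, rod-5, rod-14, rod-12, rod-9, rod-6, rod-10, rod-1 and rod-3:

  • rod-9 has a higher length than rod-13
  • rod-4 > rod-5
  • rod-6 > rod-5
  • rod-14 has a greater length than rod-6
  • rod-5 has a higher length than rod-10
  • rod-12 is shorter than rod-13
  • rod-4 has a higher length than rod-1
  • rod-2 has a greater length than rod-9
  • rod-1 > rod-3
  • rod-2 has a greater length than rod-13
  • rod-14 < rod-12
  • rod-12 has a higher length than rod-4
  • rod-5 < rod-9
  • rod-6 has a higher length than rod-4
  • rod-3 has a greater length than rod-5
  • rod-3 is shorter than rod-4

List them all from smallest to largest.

rod-10 < rod-5 < rod-3 < rod-1 < rod-4 < rod-6 < rod-14 < rod-12 < rod-13 < rod-9 < rod-2

Each adjacent pair is fixed by a given relation: rod-10 < rod-5; rod-5 < rod-3; rod-3 < rod-1; rod-1 < rod-4; rod-4 < rod-6; rod-6 < rod-14; rod-14 < rod-12; rod-12 < rod-13; rod-13 < rod-9; rod-9 < rod-2. Chaining them end to end gives the full order.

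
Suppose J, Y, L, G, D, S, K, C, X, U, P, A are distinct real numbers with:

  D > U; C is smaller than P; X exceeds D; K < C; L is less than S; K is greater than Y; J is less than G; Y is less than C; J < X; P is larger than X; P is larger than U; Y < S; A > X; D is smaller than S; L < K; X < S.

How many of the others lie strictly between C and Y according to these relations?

1

The relations place Y below C. An element lies strictly between them when it is forced above Y and also forced below C.
Above Y: {K, S, P}. Below C: {L, K}.
Intersection: {K} — 1.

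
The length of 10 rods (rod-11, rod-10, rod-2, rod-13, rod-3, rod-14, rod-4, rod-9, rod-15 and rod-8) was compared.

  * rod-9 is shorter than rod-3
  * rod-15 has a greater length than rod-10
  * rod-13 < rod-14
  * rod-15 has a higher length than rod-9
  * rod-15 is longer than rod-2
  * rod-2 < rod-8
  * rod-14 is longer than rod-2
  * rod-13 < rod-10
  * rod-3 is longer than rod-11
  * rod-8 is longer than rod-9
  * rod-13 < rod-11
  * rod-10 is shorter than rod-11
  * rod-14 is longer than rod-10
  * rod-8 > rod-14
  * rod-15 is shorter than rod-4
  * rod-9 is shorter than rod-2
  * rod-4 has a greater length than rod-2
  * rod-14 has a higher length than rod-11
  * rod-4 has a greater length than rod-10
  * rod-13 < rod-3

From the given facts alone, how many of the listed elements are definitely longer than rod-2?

The elements the relations force above rod-2 are rod-14, rod-15, rod-8, rod-4 — no chain reaches any other.
That is 4.

4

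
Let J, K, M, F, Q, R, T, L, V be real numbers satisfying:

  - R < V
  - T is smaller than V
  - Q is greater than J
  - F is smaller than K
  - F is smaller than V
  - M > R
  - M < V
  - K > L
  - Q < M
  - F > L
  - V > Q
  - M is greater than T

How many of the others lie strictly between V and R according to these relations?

1

The relations place R below V. An element lies strictly between them when it is forced above R and also forced below V.
Above R: {M}. Below V: {L, F, J, Q, T, M}.
Intersection: {M} — 1.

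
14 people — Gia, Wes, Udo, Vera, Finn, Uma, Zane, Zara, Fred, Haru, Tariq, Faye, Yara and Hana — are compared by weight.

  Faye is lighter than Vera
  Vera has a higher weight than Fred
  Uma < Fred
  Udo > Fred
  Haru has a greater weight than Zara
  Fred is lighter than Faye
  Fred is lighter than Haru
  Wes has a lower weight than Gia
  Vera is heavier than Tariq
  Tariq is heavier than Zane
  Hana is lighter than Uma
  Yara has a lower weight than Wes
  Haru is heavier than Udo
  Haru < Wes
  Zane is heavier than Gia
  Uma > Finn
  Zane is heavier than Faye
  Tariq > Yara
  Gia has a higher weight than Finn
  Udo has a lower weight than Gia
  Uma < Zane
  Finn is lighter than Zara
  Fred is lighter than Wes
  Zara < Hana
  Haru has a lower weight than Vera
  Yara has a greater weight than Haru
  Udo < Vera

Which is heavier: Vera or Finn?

The relevant relations are Finn < Zara; Zara < Hana; Hana < Uma; Uma < Fred; Fred < Udo; Udo < Haru; Haru < Yara; Yara < Wes; Wes < Gia; Gia < Zane; Zane < Tariq; Tariq < Vera.
Together: Finn < Zara < Hana < Uma < Fred < Udo < Haru < Yara < Wes < Gia < Zane < Tariq < Vera.
So Finn < Vera; Vera is the heavier of the two.

Vera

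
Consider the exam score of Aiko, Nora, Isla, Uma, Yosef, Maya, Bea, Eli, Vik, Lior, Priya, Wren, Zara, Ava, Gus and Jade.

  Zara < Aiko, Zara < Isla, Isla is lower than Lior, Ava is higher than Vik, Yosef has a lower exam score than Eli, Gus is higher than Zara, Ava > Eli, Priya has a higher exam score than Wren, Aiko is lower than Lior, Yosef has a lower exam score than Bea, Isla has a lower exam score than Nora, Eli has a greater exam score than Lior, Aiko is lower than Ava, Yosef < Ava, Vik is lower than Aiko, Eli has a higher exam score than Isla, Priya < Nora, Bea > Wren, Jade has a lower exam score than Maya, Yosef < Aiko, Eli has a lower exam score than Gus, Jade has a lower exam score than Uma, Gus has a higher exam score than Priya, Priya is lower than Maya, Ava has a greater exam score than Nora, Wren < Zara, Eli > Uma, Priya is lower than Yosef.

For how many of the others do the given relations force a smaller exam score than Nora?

4

Directly below Nora: Priya, Isla.
One step further: Wren, Zara (4 so far).
Nothing else is reachable below Nora; 4 in all.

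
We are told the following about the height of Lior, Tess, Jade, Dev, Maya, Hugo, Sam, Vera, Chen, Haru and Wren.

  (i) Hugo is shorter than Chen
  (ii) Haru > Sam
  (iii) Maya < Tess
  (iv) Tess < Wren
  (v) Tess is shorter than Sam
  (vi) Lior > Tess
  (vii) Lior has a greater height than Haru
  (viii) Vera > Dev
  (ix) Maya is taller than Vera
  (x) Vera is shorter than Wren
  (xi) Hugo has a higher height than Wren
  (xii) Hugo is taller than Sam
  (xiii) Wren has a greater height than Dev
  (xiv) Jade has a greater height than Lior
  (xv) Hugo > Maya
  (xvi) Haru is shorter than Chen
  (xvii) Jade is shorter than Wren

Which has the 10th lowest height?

Chaining the given pairs: Dev < Vera < Maya < Tess < Sam < Haru < Lior < Jade < Wren < Hugo < Chen.
The 10th smallest is Hugo.

Hugo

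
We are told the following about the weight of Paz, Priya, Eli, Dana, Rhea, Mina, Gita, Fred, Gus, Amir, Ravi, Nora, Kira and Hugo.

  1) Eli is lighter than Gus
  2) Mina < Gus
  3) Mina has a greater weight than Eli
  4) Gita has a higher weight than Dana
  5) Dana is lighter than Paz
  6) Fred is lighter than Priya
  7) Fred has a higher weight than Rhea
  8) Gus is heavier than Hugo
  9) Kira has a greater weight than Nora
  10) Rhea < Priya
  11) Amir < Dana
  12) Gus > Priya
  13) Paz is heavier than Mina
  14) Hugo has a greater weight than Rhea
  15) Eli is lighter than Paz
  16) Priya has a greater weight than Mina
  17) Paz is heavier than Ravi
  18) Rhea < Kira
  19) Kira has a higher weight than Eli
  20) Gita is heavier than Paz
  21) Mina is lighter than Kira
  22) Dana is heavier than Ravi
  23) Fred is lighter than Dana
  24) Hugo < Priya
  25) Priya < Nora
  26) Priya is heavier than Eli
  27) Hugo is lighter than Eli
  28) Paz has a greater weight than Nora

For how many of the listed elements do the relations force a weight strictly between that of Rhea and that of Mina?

2

Chaining upward from Rhea reaches: Hugo, Eli, Fred, Priya, Gus, Dana, Nora, Kira, Paz, Gita.
Chaining downward from Mina reaches: Hugo, Eli.
Strictly between Rhea and Mina are those in both lists: Hugo, Eli — 2 elements.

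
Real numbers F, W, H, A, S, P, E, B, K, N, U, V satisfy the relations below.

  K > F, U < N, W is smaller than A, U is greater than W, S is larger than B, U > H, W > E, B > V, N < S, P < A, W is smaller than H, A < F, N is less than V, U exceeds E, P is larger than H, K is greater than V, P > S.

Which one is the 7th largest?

V

The consecutive relations fix a unique order: E < W < H < U < N < V < B < S < P < A < F < K.
Counting 7 from the largest end gives V.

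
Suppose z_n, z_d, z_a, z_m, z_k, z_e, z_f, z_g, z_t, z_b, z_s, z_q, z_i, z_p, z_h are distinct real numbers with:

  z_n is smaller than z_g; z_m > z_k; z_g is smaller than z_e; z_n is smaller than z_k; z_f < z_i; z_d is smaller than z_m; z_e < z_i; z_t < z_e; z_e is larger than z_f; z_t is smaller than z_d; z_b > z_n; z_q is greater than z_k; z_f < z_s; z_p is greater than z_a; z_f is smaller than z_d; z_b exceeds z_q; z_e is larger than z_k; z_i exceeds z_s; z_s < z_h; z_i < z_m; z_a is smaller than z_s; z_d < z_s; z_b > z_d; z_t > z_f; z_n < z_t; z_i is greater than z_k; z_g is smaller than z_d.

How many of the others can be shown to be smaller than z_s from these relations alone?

From z_s the given relations immediately reach z_a, z_f, z_d.
From those, z_t, z_g — 5 in total.
From those, z_n — 6 in total.
No other element is forced below z_s by the given relations, so the count is 6.

6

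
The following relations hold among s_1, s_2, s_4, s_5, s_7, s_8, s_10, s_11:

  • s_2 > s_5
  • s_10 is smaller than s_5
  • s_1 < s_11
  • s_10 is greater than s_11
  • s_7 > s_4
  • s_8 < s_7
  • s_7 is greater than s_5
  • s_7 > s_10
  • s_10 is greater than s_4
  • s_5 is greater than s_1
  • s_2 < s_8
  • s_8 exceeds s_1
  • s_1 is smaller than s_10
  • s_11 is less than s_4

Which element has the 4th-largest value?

The consecutive relations fix a unique order: s_1 < s_11 < s_4 < s_10 < s_5 < s_2 < s_8 < s_7.
Counting 4 from the largest end gives s_5.

s_5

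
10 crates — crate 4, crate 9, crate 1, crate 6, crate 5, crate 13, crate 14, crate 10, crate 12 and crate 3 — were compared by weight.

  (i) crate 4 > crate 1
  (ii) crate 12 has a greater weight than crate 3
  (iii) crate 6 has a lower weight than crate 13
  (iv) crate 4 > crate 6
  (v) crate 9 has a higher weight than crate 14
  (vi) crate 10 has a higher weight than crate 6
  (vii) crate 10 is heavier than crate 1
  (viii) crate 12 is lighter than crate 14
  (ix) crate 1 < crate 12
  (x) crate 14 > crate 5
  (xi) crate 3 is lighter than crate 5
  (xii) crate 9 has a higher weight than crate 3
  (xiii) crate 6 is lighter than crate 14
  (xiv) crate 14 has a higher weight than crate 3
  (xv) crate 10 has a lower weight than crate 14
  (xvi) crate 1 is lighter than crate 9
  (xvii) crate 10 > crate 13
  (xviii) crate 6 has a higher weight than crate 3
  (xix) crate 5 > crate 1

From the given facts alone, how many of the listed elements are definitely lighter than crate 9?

From crate 9 the given relations immediately reach crate 3, crate 1, crate 14.
From those, crate 6, crate 10, crate 5, crate 12 — 7 in total.
From those, crate 13 — 8 in total.
Nothing else is reachable below crate 9; 8 in all.

8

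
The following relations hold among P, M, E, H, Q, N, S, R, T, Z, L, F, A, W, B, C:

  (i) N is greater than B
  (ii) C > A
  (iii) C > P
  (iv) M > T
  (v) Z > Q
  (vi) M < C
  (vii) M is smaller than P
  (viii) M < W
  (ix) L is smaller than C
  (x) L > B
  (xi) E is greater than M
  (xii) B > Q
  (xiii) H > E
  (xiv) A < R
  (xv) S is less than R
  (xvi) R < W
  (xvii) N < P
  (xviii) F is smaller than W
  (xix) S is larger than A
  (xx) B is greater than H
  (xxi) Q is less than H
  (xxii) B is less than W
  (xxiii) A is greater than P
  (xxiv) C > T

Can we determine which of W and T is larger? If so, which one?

W

T < M < E < H < B < N < P < A < S < R < W, by transitivity through M, E, H, B, N, P, A, S, R.
So W is larger.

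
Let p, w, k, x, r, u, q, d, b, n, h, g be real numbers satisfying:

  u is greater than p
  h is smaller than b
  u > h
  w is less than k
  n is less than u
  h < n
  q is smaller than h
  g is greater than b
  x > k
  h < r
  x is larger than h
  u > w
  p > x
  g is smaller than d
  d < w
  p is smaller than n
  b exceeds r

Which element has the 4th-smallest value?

Piecing the relations together gives one ordering: q < h < r < b < g < d < w < k < x < p < n < u.
Counting 4 from the smallest end gives b.

b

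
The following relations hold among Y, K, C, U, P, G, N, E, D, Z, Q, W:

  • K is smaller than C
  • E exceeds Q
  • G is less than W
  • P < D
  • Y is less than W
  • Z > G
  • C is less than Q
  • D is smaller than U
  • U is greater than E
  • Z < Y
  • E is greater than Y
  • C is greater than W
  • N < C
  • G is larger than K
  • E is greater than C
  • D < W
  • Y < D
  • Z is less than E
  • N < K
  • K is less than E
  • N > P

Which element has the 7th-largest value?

Y

The consecutive relations fix a unique order: P < N < K < G < Z < Y < D < W < C < Q < E < U.
Counting 7 from the largest end gives Y.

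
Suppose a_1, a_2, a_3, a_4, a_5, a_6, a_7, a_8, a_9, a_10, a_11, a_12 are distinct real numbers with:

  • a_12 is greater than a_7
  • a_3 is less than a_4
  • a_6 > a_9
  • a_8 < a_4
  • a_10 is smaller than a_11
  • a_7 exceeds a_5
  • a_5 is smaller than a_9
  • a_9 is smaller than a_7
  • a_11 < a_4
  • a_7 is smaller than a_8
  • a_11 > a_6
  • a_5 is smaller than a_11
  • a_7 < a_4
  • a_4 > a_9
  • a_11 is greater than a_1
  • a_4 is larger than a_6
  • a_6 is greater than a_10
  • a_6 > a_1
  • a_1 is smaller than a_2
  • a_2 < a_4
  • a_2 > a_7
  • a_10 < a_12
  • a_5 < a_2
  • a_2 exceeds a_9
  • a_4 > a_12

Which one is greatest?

a_5 is not greatest since a_5 < a_9; a_1 is not greatest since a_1 < a_2; a_9 is not greatest since a_9 < a_7; a_10 is not greatest since a_10 < a_6; a_6 is not greatest since a_6 < a_11; a_7 is not greatest since a_7 < a_12; a_2 is not greatest since a_2 < a_4; a_12 is not greatest since a_12 < a_4; a_3 is not greatest since a_3 < a_4; a_11 is not greatest since a_11 < a_4; a_8 is not greatest since a_8 < a_4.
Only a_4 has nothing above it, so a_4 is the greatest.

a_4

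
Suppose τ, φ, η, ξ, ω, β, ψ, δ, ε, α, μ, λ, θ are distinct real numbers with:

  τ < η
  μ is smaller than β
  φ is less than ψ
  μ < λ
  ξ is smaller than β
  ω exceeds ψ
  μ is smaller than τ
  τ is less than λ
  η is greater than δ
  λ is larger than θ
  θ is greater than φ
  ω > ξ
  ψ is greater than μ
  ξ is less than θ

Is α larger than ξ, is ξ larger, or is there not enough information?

undetermined

Following every chain through α: nothing is chained to α.
ξ is not reached, and no chain runs the other way from ξ to α.
So the given relations leave the order of α and ξ undetermined.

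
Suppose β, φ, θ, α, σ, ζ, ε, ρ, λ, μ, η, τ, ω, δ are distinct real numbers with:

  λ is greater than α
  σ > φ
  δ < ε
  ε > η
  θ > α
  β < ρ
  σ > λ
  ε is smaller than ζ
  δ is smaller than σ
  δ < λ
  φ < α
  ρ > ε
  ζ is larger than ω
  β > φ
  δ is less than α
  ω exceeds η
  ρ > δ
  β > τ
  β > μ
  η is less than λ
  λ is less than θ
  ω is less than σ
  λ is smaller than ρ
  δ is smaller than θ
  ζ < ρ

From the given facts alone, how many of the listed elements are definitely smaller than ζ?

4

From ζ the given relations immediately reach ω, ε.
From those, η, δ — 4 in total.
No other element is forced below ζ by the given relations, so the count is 4.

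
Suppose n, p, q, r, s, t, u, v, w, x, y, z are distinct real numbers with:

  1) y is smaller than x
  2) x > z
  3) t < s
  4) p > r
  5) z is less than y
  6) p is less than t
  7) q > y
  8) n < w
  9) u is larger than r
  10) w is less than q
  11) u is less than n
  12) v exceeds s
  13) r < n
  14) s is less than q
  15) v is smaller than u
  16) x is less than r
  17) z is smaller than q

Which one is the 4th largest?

Chaining the given pairs: z < y < x < r < p < t < s < v < u < n < w < q.
Counting 4 from the largest end gives u.

u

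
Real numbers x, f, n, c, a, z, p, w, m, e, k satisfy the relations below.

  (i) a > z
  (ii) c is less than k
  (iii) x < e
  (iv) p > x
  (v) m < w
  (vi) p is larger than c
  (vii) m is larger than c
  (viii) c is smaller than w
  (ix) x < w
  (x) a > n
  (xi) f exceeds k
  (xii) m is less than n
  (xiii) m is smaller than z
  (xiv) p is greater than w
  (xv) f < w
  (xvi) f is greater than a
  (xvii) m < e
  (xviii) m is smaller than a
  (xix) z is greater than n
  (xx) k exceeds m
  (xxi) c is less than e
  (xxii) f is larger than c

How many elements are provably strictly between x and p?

1

The relations place x below p. An element lies strictly between them when it is forced above x and also forced below p.
Above x: {w, e}. Below p: {c, m, n, z, k, a, f, w}.
Intersection: {w} — 1.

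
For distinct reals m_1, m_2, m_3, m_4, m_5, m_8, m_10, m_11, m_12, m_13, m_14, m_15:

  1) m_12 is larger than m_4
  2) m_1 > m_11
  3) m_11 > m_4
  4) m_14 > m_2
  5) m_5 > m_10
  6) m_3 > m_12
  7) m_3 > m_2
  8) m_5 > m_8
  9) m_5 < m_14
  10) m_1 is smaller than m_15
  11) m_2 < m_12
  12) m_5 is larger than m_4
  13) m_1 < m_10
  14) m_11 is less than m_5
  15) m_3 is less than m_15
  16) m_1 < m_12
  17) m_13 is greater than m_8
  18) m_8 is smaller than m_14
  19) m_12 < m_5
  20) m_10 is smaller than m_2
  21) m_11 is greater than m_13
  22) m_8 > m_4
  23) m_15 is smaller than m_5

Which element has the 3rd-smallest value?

m_13

Piecing the relations together gives one ordering: m_4 < m_8 < m_13 < m_11 < m_1 < m_10 < m_2 < m_12 < m_3 < m_15 < m_5 < m_14.
Counting 3 from the smallest end gives m_13.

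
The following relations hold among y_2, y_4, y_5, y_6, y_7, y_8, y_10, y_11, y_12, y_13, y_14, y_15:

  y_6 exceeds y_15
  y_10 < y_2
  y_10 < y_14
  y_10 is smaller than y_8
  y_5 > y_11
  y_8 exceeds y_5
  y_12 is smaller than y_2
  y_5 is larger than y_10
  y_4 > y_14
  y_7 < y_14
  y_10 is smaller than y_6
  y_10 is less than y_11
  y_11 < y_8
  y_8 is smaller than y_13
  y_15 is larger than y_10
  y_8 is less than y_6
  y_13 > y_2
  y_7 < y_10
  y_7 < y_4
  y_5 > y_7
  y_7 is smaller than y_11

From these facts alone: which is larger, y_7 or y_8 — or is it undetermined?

y_8

Following the relations from y_7: y_7 < y_10 < y_11 < y_5 < y_8.
So y_8 is larger.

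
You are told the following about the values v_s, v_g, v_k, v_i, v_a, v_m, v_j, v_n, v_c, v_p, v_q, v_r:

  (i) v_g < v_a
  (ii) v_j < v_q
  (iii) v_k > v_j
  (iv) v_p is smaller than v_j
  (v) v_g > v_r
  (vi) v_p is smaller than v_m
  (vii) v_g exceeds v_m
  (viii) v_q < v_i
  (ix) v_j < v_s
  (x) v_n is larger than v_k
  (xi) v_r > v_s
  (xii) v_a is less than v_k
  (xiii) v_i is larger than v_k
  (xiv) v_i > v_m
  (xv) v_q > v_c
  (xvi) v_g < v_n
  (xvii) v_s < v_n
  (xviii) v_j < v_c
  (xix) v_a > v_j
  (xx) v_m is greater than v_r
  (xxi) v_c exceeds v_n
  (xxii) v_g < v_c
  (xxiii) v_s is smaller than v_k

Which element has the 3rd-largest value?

The consecutive relations fix a unique order: v_p < v_j < v_s < v_r < v_m < v_g < v_a < v_k < v_n < v_c < v_q < v_i.
The 3rd largest is v_c.

v_c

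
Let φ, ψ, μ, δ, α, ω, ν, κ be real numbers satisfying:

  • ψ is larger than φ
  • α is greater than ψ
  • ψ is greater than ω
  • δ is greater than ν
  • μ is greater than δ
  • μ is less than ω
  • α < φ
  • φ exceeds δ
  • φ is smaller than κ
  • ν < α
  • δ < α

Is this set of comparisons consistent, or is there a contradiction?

Chaining the given relations yields ψ < α < φ, so ψ < φ. But one relation states φ < ψ. These cannot both hold.

inconsistent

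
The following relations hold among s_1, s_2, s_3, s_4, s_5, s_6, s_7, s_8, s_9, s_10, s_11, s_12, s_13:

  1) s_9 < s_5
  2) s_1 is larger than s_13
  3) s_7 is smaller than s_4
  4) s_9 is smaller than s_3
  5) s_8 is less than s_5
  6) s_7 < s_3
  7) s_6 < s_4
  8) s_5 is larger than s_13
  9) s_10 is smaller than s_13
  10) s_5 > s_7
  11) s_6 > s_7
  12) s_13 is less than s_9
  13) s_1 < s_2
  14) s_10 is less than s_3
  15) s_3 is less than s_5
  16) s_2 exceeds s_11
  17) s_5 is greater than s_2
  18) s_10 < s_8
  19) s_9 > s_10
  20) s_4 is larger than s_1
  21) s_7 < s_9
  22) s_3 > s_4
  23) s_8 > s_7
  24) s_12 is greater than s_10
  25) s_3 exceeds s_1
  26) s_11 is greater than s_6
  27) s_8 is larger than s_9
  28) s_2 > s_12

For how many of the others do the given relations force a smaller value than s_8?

Directly below s_8: s_10, s_7, s_9.
One step further: s_13 (4 so far).
Nothing else is reachable below s_8; 4 in all.

4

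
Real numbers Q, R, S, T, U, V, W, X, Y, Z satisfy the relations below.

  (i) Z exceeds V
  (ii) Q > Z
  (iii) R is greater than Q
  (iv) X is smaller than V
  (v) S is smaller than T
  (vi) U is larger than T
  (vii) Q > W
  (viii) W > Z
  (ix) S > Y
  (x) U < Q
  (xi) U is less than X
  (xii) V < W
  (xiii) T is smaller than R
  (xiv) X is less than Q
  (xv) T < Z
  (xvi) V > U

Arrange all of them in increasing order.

Nothing is placed below Y, so it is least; from there Y < S; S < T; T < U; U < X; X < V; V < Z; Z < W; W < Q; Q < R, each given directly.

Y < S < T < U < X < V < Z < W < Q < R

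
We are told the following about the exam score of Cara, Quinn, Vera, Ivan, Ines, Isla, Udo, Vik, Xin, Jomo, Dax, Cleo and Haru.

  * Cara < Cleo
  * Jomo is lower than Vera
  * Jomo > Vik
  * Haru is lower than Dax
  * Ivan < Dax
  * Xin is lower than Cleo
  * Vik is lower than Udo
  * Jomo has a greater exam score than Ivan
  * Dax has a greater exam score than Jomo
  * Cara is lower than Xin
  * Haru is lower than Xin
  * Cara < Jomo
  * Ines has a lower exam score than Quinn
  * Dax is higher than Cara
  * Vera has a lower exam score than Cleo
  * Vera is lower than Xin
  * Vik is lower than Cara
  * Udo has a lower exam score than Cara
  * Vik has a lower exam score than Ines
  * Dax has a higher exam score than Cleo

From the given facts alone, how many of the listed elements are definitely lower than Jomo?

4

From Jomo the given relations immediately reach Ivan, Vik, Cara.
From those, Udo — 4 in total.
No other element is forced below Jomo by the given relations, so the count is 4.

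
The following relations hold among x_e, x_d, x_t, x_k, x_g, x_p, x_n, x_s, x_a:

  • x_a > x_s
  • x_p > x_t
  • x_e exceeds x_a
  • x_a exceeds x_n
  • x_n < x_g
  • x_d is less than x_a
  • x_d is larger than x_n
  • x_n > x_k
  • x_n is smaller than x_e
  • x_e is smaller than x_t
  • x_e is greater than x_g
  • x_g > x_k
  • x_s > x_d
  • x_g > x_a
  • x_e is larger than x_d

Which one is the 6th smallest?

x_g

Piecing the relations together gives one ordering: x_k < x_n < x_d < x_s < x_a < x_g < x_e < x_t < x_p.
The 6th smallest is x_g.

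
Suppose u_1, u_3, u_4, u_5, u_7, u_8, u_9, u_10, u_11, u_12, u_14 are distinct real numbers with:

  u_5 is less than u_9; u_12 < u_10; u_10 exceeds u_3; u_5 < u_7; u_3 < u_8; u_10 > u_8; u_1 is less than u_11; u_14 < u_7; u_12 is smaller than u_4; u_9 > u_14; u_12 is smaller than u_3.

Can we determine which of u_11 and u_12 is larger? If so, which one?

Following every chain through u_12: above u_12 we get u_3, u_8, u_10, u_4.
u_11 is not reached, and no chain runs the other way from u_11 to u_12.
So the given relations leave the order of u_12 and u_11 undetermined.

undetermined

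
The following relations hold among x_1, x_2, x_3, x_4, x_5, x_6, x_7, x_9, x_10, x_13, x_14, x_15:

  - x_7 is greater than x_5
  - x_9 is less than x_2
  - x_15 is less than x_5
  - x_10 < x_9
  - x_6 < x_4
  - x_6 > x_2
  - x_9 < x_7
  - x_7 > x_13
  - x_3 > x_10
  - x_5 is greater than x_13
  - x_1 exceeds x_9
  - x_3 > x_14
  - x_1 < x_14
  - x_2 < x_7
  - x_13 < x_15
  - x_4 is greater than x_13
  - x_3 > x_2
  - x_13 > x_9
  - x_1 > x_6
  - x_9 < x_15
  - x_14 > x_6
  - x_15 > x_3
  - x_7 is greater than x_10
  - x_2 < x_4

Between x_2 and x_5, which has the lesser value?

x_2 < x_6 and x_6 < x_1 give x_2 < x_1.
Then x_1 < x_14 extends the chain to x_14.
Then x_14 < x_3 extends the chain to x_3.
With x_3 < x_15: x_2 < x_6 < x_1 < x_14 < x_3 < x_15.
Then x_15 < x_5 extends the chain to x_5.
So x_2 < x_5; x_2 is the smaller of the two.

x_2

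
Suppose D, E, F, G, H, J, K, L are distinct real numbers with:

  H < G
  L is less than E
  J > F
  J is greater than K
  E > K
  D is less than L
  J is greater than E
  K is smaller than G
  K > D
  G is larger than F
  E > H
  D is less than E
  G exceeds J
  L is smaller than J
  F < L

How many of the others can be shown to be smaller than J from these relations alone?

6

Directly below J: F, K, L, E.
One step further: H, D (6 so far).
Nothing else is reachable below J; 6 in all.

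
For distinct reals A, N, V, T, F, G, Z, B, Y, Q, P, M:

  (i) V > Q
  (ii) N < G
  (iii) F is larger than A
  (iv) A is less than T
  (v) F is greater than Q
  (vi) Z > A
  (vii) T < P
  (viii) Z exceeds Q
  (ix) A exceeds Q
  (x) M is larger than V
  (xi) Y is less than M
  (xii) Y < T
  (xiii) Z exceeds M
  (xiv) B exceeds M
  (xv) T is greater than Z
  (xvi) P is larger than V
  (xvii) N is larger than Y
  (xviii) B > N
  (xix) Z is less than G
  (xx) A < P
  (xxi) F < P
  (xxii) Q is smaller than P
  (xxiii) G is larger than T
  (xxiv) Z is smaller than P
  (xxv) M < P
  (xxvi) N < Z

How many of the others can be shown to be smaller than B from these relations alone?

From B the given relations immediately reach N, M.
From those, Y, V — 4 in total.
From those, Q — 5 in total.
Nothing else is reachable below B; 5 in all.

5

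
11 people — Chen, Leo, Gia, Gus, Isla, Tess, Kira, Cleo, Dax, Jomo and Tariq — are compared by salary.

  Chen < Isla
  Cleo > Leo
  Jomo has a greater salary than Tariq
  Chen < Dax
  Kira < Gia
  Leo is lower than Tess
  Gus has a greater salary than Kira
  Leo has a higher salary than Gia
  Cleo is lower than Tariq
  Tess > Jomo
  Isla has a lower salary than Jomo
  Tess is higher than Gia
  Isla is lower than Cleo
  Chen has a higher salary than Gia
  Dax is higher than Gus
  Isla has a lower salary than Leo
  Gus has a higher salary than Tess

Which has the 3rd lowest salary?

Chen

The consecutive relations fix a unique order: Kira < Gia < Chen < Isla < Leo < Cleo < Tariq < Jomo < Tess < Gus < Dax.
Counting 3 from the smallest end gives Chen.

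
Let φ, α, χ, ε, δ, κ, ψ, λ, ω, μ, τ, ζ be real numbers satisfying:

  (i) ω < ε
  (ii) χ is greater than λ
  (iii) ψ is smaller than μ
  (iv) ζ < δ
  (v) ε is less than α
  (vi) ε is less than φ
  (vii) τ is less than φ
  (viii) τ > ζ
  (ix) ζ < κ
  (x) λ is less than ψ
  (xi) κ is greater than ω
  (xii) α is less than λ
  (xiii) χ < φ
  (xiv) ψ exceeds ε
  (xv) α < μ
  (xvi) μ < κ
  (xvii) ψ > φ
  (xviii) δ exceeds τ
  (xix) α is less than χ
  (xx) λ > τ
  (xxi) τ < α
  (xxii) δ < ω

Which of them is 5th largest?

Piecing the relations together gives one ordering: ζ < τ < δ < ω < ε < α < λ < χ < φ < ψ < μ < κ.
The 5th largest is χ.

χ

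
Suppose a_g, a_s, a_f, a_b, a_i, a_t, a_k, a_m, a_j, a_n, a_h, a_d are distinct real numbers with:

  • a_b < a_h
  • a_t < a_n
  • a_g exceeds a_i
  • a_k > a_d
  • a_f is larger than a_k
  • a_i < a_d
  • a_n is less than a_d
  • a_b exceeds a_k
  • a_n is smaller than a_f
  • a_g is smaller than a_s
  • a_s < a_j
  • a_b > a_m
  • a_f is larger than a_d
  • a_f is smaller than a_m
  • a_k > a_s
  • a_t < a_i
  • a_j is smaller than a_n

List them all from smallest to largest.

a_t < a_i < a_g < a_s < a_j < a_n < a_d < a_k < a_f < a_m < a_b < a_h

The consecutive links are each given: a_t < a_i; a_i < a_g; a_g < a_s; a_s < a_j; a_j < a_n; a_n < a_d; a_d < a_k; a_k < a_f; a_f < a_m; a_m < a_b; a_b < a_h.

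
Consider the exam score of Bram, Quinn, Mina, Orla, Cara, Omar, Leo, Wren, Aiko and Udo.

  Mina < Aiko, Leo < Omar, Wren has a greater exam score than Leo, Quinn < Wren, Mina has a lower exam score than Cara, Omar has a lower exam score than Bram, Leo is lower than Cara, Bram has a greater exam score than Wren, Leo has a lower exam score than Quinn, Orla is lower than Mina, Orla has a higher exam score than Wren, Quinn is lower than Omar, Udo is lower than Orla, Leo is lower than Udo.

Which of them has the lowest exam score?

Leo

Udo is not least since Leo < Udo; Quinn is not least since Leo < Quinn; Omar is not least since Leo < Omar; Wren is not least since Quinn < Wren; Orla is not least since Udo < Orla; Mina is not least since Orla < Mina; Bram is not least since Omar < Bram; Aiko is not least since Mina < Aiko; Cara is not least since Leo < Cara.
Only Leo has nothing below it, so Leo is the lowest exam score.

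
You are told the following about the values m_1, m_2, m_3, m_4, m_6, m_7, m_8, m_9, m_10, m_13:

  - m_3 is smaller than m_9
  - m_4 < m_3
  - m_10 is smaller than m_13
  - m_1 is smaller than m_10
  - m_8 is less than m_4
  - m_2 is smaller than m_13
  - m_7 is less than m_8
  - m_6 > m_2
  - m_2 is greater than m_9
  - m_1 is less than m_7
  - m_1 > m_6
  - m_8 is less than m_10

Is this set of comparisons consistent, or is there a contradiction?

inconsistent

Chaining the given relations yields m_7 < m_8 < m_4 < m_3 < m_9 < m_2 < m_6 < m_1, so m_7 < m_1. But one relation states m_1 < m_7. These cannot both hold.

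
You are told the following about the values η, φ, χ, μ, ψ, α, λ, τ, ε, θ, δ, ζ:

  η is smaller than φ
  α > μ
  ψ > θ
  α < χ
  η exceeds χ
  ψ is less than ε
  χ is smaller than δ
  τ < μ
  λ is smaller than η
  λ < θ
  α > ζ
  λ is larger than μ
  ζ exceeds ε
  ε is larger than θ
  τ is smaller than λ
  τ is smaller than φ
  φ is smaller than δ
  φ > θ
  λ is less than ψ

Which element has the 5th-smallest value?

ψ

Chaining the given pairs: τ < μ < λ < θ < ψ < ε < ζ < α < χ < η < φ < δ.
Counting 5 from the smallest end gives ψ.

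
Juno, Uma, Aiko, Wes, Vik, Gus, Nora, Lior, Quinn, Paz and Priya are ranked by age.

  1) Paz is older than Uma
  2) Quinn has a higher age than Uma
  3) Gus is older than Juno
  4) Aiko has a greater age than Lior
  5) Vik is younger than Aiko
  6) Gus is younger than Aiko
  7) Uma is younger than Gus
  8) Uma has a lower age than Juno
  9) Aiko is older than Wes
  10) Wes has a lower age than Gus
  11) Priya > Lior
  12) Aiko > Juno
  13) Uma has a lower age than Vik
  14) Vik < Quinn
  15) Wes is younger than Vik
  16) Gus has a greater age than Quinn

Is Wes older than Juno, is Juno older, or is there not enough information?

undetermined

Following every chain through Juno: above Juno we get Gus, Aiko; below Juno we get Uma.
Wes is not reached, and no chain runs the other way from Wes to Juno.
So the given relations leave the order of Juno and Wes undetermined.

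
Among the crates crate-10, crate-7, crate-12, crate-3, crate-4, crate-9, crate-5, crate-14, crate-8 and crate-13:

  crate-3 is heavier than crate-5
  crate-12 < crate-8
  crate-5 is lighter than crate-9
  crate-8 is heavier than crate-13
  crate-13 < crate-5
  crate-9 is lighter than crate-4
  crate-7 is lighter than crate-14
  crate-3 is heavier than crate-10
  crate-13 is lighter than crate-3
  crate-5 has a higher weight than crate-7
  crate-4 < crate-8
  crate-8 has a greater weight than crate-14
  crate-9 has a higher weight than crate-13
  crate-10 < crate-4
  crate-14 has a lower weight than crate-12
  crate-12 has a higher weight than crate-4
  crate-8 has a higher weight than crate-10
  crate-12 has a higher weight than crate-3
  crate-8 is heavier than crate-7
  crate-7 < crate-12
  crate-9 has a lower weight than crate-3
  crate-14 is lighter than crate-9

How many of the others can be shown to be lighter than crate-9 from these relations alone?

4

The elements the relations force below crate-9 are crate-13, crate-7, crate-5, crate-14 — no chain reaches any other.
That is 4.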